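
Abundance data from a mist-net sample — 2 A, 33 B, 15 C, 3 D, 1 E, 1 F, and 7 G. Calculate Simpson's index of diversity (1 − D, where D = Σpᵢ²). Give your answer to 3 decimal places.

0.642

Total N = 2+33+15+3+1+1+7 = 62, so the proportions are 0.03226, 0.53226, 0.24194, 0.04839, 0.01613, 0.01613, 0.1129 (working shown to 5 dp, full precision carried).
D = 0.03226² + 0.53226² + 0.24194² + 0.04839² + 0.01613² + 0.01613² + 0.1129² = 0.00104 + 0.28330 + 0.05853 + 0.00234 + 0.00026 + 0.00026 + 0.01275 = 0.35848.
So 1 − D = 0.64152, i.e. 0.642 to 3 decimal places.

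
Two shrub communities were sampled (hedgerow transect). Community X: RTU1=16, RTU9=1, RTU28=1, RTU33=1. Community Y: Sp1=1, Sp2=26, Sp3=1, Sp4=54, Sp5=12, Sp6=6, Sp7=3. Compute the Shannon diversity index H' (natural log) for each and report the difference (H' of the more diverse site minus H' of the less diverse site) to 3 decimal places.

0.685

Community X: N=19, proportions 0.84211, 0.05263, 0.05263, 0.05263, giving H' = 0.60963 (working shown to 5 dp, full precision carried).
Community Y: N=103, proportions 0.00971, 0.25243, 0.00971, 0.52427, 0.1165, 0.05825, 0.02913, giving H' = 1.29511.
Difference = |0.60963 − 1.29511| = 0.68548, i.e. 0.685 to 3 decimal places.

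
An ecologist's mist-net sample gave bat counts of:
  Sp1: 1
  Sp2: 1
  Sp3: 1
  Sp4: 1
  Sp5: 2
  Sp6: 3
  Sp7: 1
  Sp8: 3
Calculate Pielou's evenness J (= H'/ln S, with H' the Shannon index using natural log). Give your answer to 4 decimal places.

0.9384

Total N = 1+1+1+1+2+3+1+3 = 13, so the proportions are 0.076923, 0.076923, 0.076923, 0.076923, 0.153846, 0.230769, 0.076923, 0.230769 (working shown to 6 dp, full precision carried).
H' = −Σ pᵢ ln pᵢ = −((-0.197304) + (-0.197304) + (-0.197304) + (-0.197304) + (-0.287970) + (-0.338385) + (-0.197304) + (-0.338385)) = 1.951260.
With S = 8 species, ln S = 2.079442, so J = 1.951260/2.079442 = 0.938357, i.e. 0.9384 to 4 decimal places.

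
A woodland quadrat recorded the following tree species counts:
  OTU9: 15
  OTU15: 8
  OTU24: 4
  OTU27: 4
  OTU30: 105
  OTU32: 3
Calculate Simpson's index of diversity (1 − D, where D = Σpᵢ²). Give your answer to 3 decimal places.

0.412

Total N = 15+8+4+4+105+3 = 139, so the proportions are 0.10791, 0.05755, 0.02878, 0.02878, 0.7554, 0.02158 (working shown to 5 dp, full precision carried).
D = 0.10791² + 0.05755² + 0.02878² + 0.02878² + 0.7554² + 0.02158² = 0.01165 + 0.00331 + 0.00083 + 0.00083 + 0.57062 + 0.00047 = 0.58770.
So 1 − D = 0.41230, i.e. 0.412 to 3 decimal places.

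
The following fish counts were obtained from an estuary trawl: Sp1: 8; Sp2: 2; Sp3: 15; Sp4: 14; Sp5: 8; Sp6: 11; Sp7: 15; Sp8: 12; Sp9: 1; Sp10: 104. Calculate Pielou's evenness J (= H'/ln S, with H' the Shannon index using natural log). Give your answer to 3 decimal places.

0.697

Total N = 8+2+15+14+8+11+15+12+1+104 = 190, so the proportions are 0.04211, 0.01053, 0.07895, 0.07368, 0.04211, 0.05789, 0.07895, 0.06316, 0.00526, 0.54737 (working shown to 5 dp, full precision carried).
H' = −Σ pᵢ ln pᵢ = −((-0.13337) + (-0.04794) + (-0.20045) + (-0.19217) + (-0.13337) + (-0.16495) + (-0.20045) + (-0.17445) + (-0.02762) + (-0.32986)) = 1.60461.
With S = 10 species, ln S = 2.30259, so J = 1.60461/2.30259 = 0.69687, i.e. 0.697 to 3 decimal places.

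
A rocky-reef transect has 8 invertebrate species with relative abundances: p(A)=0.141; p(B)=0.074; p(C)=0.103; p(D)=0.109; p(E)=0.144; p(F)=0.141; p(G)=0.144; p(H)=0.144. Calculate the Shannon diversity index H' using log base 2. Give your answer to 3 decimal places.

2.969

Each pᵢ log₂ pᵢ term (working shown to 5 dp, full precision carried): 0.141×(-2.82623)=-0.39850, 0.074×(-3.75633)=-0.27797, 0.103×(-3.27928)=-0.33777, 0.109×(-3.19760)=-0.34854, 0.144×(-2.79586)=-0.40260, 0.141×(-2.82623)=-0.39850, 0.144×(-2.79586)=-0.40260, 0.144×(-2.79586)=-0.40260.
Sum = -2.96908, so H' = 2.969.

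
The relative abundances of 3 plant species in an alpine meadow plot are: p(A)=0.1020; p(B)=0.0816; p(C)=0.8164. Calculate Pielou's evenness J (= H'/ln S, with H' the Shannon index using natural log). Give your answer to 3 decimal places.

H' = −Σ pᵢ ln pᵢ = −((-0.23284) + (-0.20448) + (-0.16561)) = 0.60293 (working shown to 5 dp, full precision carried).
With S = 3 species, ln S = 1.09861, so J = 0.60293/1.09861 = 0.54881, i.e. 0.549 to 3 decimal places.

0.549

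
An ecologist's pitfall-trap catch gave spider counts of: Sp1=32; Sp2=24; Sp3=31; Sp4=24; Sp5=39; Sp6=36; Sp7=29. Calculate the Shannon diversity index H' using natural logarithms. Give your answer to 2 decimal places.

Total N = 32+24+31+24+39+36+29 = 215, so the proportions are 0.1488, 0.1116, 0.1442, 0.1116, 0.1814, 0.1674, 0.1349 (working shown to 4 dp, full precision carried).
Each pᵢ ln pᵢ term: 0.1488×(-1.9049)=-0.2835, 0.1116×(-2.1926)=-0.2448, 0.1442×(-1.9367)=-0.2792, 0.1116×(-2.1926)=-0.2448, 0.1814×(-1.7071)=-0.3097, 0.1674×(-1.7871)=-0.2992, 0.1349×(-2.0033)=-0.2702.
Sum = -1.9314, so H' = 1.93.

1.93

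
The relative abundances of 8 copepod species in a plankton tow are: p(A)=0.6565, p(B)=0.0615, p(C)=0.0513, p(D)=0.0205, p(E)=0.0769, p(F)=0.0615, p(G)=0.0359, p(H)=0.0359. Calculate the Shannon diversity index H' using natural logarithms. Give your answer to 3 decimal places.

1.287

Each pᵢ ln pᵢ term (working shown to 6 dp, full precision carried): 0.6565×(-0.420833)=-0.276277, 0.0615×(-2.788718)=-0.171506, 0.0513×(-2.970065)=-0.152364, 0.0205×(-3.887330)=-0.079690, 0.0769×(-2.565249)=-0.197268, 0.0615×(-2.788718)=-0.171506, 0.0359×(-3.327018)=-0.119440, 0.0359×(-3.327018)=-0.119440.
Sum = -1.287491, so H' = 1.287.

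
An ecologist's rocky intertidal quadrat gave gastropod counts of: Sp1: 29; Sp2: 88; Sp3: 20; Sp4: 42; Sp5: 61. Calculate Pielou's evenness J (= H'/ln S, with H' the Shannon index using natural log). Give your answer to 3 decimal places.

0.922

Total N = 29+88+20+42+61 = 240, so the proportions are 0.12083, 0.36667, 0.08333, 0.175, 0.25417 (working shown to 5 dp, full precision carried).
H' = −Σ pᵢ ln pᵢ = −((-0.25536) + (-0.36788) + (-0.20708) + (-0.30502) + (-0.34815)) = 1.48348.
With S = 5 species, ln S = 1.60944, so J = 1.48348/1.60944 = 0.92174, i.e. 0.922 to 3 decimal places.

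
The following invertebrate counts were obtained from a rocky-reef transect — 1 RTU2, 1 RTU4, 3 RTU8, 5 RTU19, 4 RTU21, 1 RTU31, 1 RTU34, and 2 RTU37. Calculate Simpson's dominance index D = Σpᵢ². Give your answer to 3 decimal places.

Total N = 1+1+3+5+4+1+1+2 = 18, so the proportions are 0.05556, 0.05556, 0.16667, 0.27778, 0.22222, 0.05556, 0.05556, 0.11111 (working shown to 5 dp, full precision carried).
D = 0.05556² + 0.05556² + 0.16667² + 0.27778² + 0.22222² + 0.05556² + 0.05556² + 0.11111² = 0.00309 + 0.00309 + 0.02778 + 0.07716 + 0.04938 + 0.00309 + 0.00309 + 0.01235 = 0.17901.
To 3 decimal places, D = 0.179.

0.179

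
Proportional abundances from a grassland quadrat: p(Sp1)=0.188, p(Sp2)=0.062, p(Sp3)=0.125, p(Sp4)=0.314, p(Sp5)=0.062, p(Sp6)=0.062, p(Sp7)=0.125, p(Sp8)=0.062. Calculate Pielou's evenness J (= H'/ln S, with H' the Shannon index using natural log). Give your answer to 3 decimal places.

H' = −Σ pᵢ ln pᵢ = −((-0.31421) + (-0.17240) + (-0.25993) + (-0.36373) + (-0.17240) + (-0.17240) + (-0.25993) + (-0.17240)) = 1.88739 (working shown to 5 dp, full precision carried).
With S = 8 species, ln S = 2.07944, so J = 1.88739/2.07944 = 0.90764, i.e. 0.908 to 3 decimal places.

0.908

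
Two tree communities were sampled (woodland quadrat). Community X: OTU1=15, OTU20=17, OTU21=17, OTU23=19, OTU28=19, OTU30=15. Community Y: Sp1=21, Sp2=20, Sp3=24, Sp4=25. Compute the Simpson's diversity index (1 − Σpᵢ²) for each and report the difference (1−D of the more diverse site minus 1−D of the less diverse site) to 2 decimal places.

Community X: N=102, proportions 0.1471, 0.1667, 0.1667, 0.1863, 0.1863, 0.1471, giving 1−D = 0.8318 (working shown to 4 dp, full precision carried).
Community Y: N=90, proportions 0.2333, 0.2222, 0.2667, 0.2778, giving 1−D = 0.7479.
Difference = |0.8318 − 0.7479| = 0.0839, i.e. 0.08 to 2 decimal places.

0.08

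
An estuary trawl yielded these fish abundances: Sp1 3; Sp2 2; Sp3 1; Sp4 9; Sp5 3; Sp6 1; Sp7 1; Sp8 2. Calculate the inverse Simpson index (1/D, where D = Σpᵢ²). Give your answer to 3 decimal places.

Total N = 3+2+1+9+3+1+1+2 = 22, so the proportions are 0.1363636, 0.0909091, 0.0454545, 0.4090909, 0.1363636, 0.0454545, 0.0454545, 0.0909091 (working shown to 7 dp, full precision carried).
D = 0.1363636² + 0.0909091² + 0.0454545² + 0.4090909² + 0.1363636² + 0.0454545² + 0.0454545² + 0.0909091² = 0.0185950 + 0.0082645 + 0.0020661 + 0.1673554 + 0.0185950 + 0.0020661 + 0.0020661 + 0.0082645 = 0.2272727.
So 1/D = 4.40000, i.e. 4.400 to 3 decimal places.

4.400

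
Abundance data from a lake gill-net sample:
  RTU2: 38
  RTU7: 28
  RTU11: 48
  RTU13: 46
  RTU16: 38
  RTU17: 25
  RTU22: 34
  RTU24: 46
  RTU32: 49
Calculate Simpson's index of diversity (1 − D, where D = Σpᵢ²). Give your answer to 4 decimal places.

Total N = 38+28+48+46+38+25+34+46+49 = 352, so the proportions are 0.107955, 0.079545, 0.136364, 0.130682, 0.107955, 0.071023, 0.096591, 0.130682, 0.139205 (working shown to 6 dp, full precision carried).
D = 0.107955² + 0.079545² + 0.136364² + 0.130682² + 0.107955² + 0.071023² + 0.096591² + 0.130682² + 0.139205² = 0.011654 + 0.006327 + 0.018595 + 0.017078 + 0.011654 + 0.005044 + 0.009330 + 0.017078 + 0.019378 = 0.116138.
So 1 − D = 0.883862, i.e. 0.8839 to 4 decimal places.

0.8839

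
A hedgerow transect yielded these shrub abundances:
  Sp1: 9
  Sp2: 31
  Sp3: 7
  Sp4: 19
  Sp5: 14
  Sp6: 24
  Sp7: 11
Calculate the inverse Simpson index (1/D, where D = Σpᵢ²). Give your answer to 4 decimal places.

Total N = 9+31+7+19+14+24+11 = 115, so the proportions are 0.07826087, 0.26956522, 0.06086957, 0.16521739, 0.12173913, 0.20869565, 0.09565217 (working shown to 8 dp, full precision carried).
D = 0.07826087² + 0.26956522² + 0.06086957² + 0.16521739² + 0.12173913² + 0.20869565² + 0.09565217² = 0.00612476 + 0.07266541 + 0.00370510 + 0.02729679 + 0.01482042 + 0.04355388 + 0.00914934 = 0.17731569.
So 1/D = 5.639659, i.e. 5.6397 to 4 decimal places.

5.6397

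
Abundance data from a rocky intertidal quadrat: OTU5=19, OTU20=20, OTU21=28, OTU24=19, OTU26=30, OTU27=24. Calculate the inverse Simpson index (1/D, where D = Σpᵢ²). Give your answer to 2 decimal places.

5.80

Total N = 19+20+28+19+30+24 = 140, so the proportions are 0.135714, 0.142857, 0.2, 0.135714, 0.214286, 0.171429 (working shown to 6 dp, full precision carried).
D = 0.135714² + 0.142857² + 0.2² + 0.135714² + 0.214286² + 0.171429² = 0.018418 + 0.020408 + 0.040000 + 0.018418 + 0.045918 + 0.029388 = 0.172551.
So 1/D = 5.7954, i.e. 5.80 to 2 decimal places.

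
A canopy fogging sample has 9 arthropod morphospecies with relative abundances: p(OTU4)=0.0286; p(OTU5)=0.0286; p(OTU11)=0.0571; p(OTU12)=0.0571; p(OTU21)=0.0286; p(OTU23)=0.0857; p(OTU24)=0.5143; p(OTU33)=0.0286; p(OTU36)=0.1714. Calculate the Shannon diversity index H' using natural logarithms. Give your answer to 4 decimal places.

1.5884

Each pᵢ ln pᵢ term (working shown to 6 dp, full precision carried): 0.0286×(-3.554349)=-0.101654, 0.0286×(-3.554349)=-0.101654, 0.0571×(-2.862951)=-0.163475, 0.0571×(-2.862951)=-0.163475, 0.0286×(-3.554349)=-0.101654, 0.0857×(-2.456902)=-0.210557, 0.5143×(-0.664949)=-0.341983, 0.0286×(-3.554349)=-0.101654, 0.1714×(-1.763755)=-0.302308.
Sum = -1.588414, so H' = 1.5884.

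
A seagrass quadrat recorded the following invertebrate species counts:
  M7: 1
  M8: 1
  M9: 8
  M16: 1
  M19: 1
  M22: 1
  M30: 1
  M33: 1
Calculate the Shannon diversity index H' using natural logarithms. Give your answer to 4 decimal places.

1.5990

Total N = 1+1+8+1+1+1+1+1 = 15, so the proportions are 0.066667, 0.066667, 0.533333, 0.066667, 0.066667, 0.066667, 0.066667, 0.066667 (working shown to 6 dp, full precision carried).
Each pᵢ ln pᵢ term: 0.066667×(-2.708050)=-0.180537, 0.066667×(-2.708050)=-0.180537, 0.533333×(-0.628609)=-0.335258, 0.066667×(-2.708050)=-0.180537, 0.066667×(-2.708050)=-0.180537, 0.066667×(-2.708050)=-0.180537, 0.066667×(-2.708050)=-0.180537, 0.066667×(-2.708050)=-0.180537.
Sum = -1.599015, so H' = 1.5990.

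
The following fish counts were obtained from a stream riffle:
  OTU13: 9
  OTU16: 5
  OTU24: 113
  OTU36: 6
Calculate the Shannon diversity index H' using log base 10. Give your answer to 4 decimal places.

Total N = 9+5+113+6 = 133, so the proportions are 0.067669, 0.037594, 0.849624, 0.045113 (working shown to 6 dp, full precision carried).
Each pᵢ log₁₀ pᵢ term: 0.067669×(-1.169609)=-0.079146, 0.037594×(-1.424882)=-0.053567, 0.849624×(-0.070773)=-0.060131, 0.045113×(-1.345700)=-0.060708.
Sum = -0.253552, so H' = 0.2536.

0.2536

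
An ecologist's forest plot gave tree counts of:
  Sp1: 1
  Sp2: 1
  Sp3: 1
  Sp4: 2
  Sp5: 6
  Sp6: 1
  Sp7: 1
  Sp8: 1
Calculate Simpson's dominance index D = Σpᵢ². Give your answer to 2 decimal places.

0.23

Total N = 1+1+1+2+6+1+1+1 = 14, so the proportions are 0.0714, 0.0714, 0.0714, 0.1429, 0.4286, 0.0714, 0.0714, 0.0714 (working shown to 4 dp, full precision carried).
D = 0.0714² + 0.0714² + 0.0714² + 0.1429² + 0.4286² + 0.0714² + 0.0714² + 0.0714² = 0.0051 + 0.0051 + 0.0051 + 0.0204 + 0.1837 + 0.0051 + 0.0051 + 0.0051 = 0.2347.
To 2 decimal places, D = 0.23.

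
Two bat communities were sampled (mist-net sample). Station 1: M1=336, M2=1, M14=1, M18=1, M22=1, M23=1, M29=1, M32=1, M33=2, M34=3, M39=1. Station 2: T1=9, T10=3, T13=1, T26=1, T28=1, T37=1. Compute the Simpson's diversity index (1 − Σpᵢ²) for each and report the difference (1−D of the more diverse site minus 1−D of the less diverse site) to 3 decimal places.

Station 1: N=349, proportions 0.96275, 0.00287, 0.00287, 0.00287, 0.00287, 0.00287, 0.00287, 0.00287, 0.00573, 0.0086, 0.00287, giving 1−D = 0.07294 (working shown to 5 dp, full precision carried).
Station 2: N=16, proportions 0.5625, 0.1875, 0.0625, 0.0625, 0.0625, 0.0625, giving 1−D = 0.63281.
Difference = |0.07294 − 0.63281| = 0.55987, i.e. 0.560 to 3 decimal places.

0.560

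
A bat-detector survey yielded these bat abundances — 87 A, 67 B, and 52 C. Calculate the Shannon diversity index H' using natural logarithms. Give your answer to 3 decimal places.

Total N = 87+67+52 = 206, so the proportions are 0.42233, 0.32524, 0.25243 (working shown to 5 dp, full precision carried).
Each pᵢ ln pᵢ term: 0.42233×(-0.86197)=-0.36404, 0.32524×(-1.12318)=-0.36531, 0.25243×(-1.37663)=-0.34750.
Sum = -1.07684, so H' = 1.077.

1.077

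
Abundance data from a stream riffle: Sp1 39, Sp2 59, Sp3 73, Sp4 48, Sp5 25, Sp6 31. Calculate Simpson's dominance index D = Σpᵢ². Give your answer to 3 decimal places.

0.188

Total N = 39+59+73+48+25+31 = 275, so the proportions are 0.14182, 0.21455, 0.26545, 0.17455, 0.09091, 0.11273 (working shown to 5 dp, full precision carried).
D = 0.14182² + 0.21455² + 0.26545² + 0.17455² + 0.09091² + 0.11273² = 0.02011 + 0.04603 + 0.07047 + 0.03047 + 0.00826 + 0.01271 = 0.18805.
To 3 decimal places, D = 0.188.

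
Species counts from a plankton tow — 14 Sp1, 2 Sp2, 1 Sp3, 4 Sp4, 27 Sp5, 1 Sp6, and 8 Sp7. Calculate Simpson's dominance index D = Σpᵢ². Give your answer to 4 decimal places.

0.3112

Total N = 14+2+1+4+27+1+8 = 57, so the proportions are 0.245614, 0.035088, 0.017544, 0.070175, 0.473684, 0.017544, 0.140351 (working shown to 6 dp, full precision carried).
D = 0.245614² + 0.035088² + 0.017544² + 0.070175² + 0.473684² + 0.017544² + 0.140351² = 0.060326 + 0.001231 + 0.000308 + 0.004925 + 0.224377 + 0.000308 + 0.019698 = 0.311173.
To 4 decimal places, D = 0.3112.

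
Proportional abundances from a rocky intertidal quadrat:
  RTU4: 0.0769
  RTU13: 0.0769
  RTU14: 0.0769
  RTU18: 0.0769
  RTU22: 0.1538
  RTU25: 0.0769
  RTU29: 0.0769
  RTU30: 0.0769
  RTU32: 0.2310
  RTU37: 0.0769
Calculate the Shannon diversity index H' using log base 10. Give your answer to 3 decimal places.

Each pᵢ log₁₀ pᵢ term (working shown to 5 dp, full precision carried): 0.0769×(-1.11407)=-0.08567, 0.0769×(-1.11407)=-0.08567, 0.0769×(-1.11407)=-0.08567, 0.0769×(-1.11407)=-0.08567, 0.1538×(-0.81304)=-0.12505, 0.0769×(-1.11407)=-0.08567, 0.0769×(-1.11407)=-0.08567, 0.0769×(-1.11407)=-0.08567, 0.231×(-0.63639)=-0.14701, 0.0769×(-1.11407)=-0.08567.
Sum = -0.95743, so H' = 0.957.

0.957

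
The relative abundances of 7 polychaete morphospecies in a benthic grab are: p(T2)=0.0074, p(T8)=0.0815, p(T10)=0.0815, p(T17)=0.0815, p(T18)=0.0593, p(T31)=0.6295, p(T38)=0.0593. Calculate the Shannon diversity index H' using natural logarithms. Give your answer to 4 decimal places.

Each pᵢ ln pᵢ term (working shown to 6 dp, full precision carried): 0.0074×(-4.906275)=-0.036306, 0.0815×(-2.507152)=-0.204333, 0.0815×(-2.507152)=-0.204333, 0.0815×(-2.507152)=-0.204333, 0.0593×(-2.825146)=-0.167531, 0.6295×(-0.462829)=-0.291351, 0.0593×(-2.825146)=-0.167531.
Sum = -1.275719, so H' = 1.2757.

1.2757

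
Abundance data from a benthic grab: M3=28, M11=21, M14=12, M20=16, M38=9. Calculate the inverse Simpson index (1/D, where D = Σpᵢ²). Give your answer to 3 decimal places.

4.335

Total N = 28+21+12+16+9 = 86, so the proportions are 0.3255814, 0.244186, 0.1395349, 0.1860465, 0.1046512 (working shown to 7 dp, full precision carried).
D = 0.3255814² + 0.244186² + 0.1395349² + 0.1860465² + 0.1046512² = 0.1060032 + 0.0596268 + 0.0194700 + 0.0346133 + 0.0109519 = 0.2306652.
So 1/D = 4.33529, i.e. 4.335 to 3 decimal places.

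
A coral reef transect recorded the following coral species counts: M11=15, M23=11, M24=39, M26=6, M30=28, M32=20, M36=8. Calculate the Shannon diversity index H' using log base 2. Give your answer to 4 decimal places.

Total N = 15+11+39+6+28+20+8 = 127, so the proportions are 0.11811, 0.086614, 0.307087, 0.047244, 0.220472, 0.15748, 0.062992 (working shown to 6 dp, full precision carried).
Each pᵢ log₂ pᵢ term: 0.11811×(-3.081794)=-0.363991, 0.086614×(-3.529253)=-0.305683, 0.307087×(-1.703282)=-0.523055, 0.047244×(-4.403722)=-0.208050, 0.220472×(-2.181330)=-0.480923, 0.15748×(-2.666757)=-0.419962, 0.062992×(-3.988685)=-0.251256.
Sum = -2.552920, so H' = 2.5529.

2.5529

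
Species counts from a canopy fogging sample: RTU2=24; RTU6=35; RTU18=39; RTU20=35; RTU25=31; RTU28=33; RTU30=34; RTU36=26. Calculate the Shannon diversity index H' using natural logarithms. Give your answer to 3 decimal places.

2.069

Total N = 24+35+39+35+31+33+34+26 = 257, so the proportions are 0.09339, 0.13619, 0.15175, 0.13619, 0.12062, 0.1284, 0.1323, 0.10117 (working shown to 5 dp, full precision carried).
Each pᵢ ln pᵢ term: 0.09339×(-2.37102)=-0.22142, 0.13619×(-1.99373)=-0.27152, 0.15175×(-1.88551)=-0.28613, 0.13619×(-1.99373)=-0.27152, 0.12062×(-2.11509)=-0.25513, 0.1284×(-2.05257)=-0.26356, 0.1323×(-2.02272)=-0.26760, 0.10117×(-2.29098)=-0.23177.
Sum = -2.06864, so H' = 2.069.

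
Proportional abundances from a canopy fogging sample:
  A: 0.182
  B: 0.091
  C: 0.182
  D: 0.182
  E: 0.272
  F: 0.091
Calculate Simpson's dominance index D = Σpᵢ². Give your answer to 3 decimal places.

0.190

D = 0.182² + 0.091² + 0.182² + 0.182² + 0.272² + 0.091² = 0.03312 + 0.00828 + 0.03312 + 0.03312 + 0.07398 + 0.00828 = 0.18992 (working shown to 5 dp, full precision carried).
To 3 decimal places, D = 0.190.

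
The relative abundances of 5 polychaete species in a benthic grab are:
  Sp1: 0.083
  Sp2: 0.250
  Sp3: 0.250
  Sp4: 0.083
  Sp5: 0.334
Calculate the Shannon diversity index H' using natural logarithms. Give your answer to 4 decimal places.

1.4726

Each pᵢ ln pᵢ term (working shown to 6 dp, full precision carried): 0.083×(-2.488915)=-0.206580, 0.25×(-1.386294)=-0.346574, 0.25×(-1.386294)=-0.346574, 0.083×(-2.488915)=-0.206580, 0.334×(-1.096614)=-0.366269.
Sum = -1.472576, so H' = 1.4726.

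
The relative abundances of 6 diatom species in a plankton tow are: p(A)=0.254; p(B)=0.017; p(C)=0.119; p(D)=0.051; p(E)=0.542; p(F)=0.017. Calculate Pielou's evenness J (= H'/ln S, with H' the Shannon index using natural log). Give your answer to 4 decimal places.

H' = −Σ pᵢ ln pᵢ = −((-0.348087) + (-0.069267) + (-0.253307) + (-0.151772) + (-0.331969) + (-0.069267)) = 1.223670 (working shown to 6 dp, full precision carried).
With S = 6 species, ln S = 1.791759, so J = 1.223670/1.791759 = 0.682943, i.e. 0.6829 to 4 decimal places.

0.6829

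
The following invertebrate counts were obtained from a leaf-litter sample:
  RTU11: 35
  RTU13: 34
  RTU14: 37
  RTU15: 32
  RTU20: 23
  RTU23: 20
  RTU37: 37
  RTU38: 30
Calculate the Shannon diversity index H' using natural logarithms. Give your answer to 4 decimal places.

Total N = 35+34+37+32+23+20+37+30 = 248, so the proportions are 0.141129, 0.137097, 0.149194, 0.129032, 0.092742, 0.080645, 0.149194, 0.120968 (working shown to 6 dp, full precision carried).
Each pᵢ ln pᵢ term: 0.141129×(-1.958081)=-0.276342, 0.137097×(-1.987068)=-0.272421, 0.149194×(-1.902511)=-0.283842, 0.129032×(-2.047693)=-0.264218, 0.092742×(-2.377935)=-0.220534, 0.080645×(-2.517696)=-0.203040, 0.149194×(-1.902511)=-0.283842, 0.120968×(-2.112231)=-0.255512.
Sum = -2.059752, so H' = 2.0598.

2.0598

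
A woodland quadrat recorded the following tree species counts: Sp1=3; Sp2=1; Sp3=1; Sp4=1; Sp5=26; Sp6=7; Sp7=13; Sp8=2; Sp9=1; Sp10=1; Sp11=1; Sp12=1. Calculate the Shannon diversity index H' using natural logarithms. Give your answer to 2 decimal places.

Total N = 3+1+1+1+26+7+13+2+1+1+1+1 = 58, so the proportions are 0.0517, 0.0172, 0.0172, 0.0172, 0.4483, 0.1207, 0.2241, 0.0345, 0.0172, 0.0172, 0.0172, 0.0172 (working shown to 4 dp, full precision carried).
Each pᵢ ln pᵢ term: 0.0517×(-2.9618)=-0.1532, 0.0172×(-4.0604)=-0.0700, 0.0172×(-4.0604)=-0.0700, 0.0172×(-4.0604)=-0.0700, 0.4483×(-0.8023)=-0.3597, 0.1207×(-2.1145)=-0.2552, 0.2241×(-1.4955)=-0.3352, 0.0345×(-3.3673)=-0.1161, 0.0172×(-4.0604)=-0.0700, 0.0172×(-4.0604)=-0.0700, 0.0172×(-4.0604)=-0.0700, 0.0172×(-4.0604)=-0.0700.
Sum = -1.7094, so H' = 1.71.

1.71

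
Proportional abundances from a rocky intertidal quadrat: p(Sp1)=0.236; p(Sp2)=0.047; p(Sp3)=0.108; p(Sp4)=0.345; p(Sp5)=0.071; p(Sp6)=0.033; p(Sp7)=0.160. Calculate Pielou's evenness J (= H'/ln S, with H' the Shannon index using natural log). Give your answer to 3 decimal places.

0.866

H' = −Σ pᵢ ln pᵢ = −((-0.34077) + (-0.14371) + (-0.24037) + (-0.36715) + (-0.18780) + (-0.11257) + (-0.29321)) = 1.68558 (working shown to 5 dp, full precision carried).
With S = 7 species, ln S = 1.94591, so J = 1.68558/1.94591 = 0.86622, i.e. 0.866 to 3 decimal places.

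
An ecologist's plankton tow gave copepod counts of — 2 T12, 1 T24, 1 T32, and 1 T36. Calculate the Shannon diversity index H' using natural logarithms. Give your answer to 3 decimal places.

1.332

Total N = 2+1+1+1 = 5, so the proportions are 0.4, 0.2, 0.2, 0.2 (working shown to 5 dp, full precision carried).
Each pᵢ ln pᵢ term: 0.4×(-0.91629)=-0.36652, 0.2×(-1.60944)=-0.32189, 0.2×(-1.60944)=-0.32189, 0.2×(-1.60944)=-0.32189.
Sum = -1.33218, so H' = 1.332.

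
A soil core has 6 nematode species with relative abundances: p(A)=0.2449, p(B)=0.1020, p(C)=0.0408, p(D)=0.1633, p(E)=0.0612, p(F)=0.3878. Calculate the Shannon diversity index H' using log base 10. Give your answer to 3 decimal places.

0.670

Each pᵢ log₁₀ pᵢ term (working shown to 5 dp, full precision carried): 0.2449×(-0.61101)=-0.14964, 0.102×(-0.99140)=-0.10112, 0.0408×(-1.38934)=-0.05669, 0.1633×(-0.78701)=-0.12852, 0.0612×(-1.21325)=-0.07425, 0.3878×(-0.41139)=-0.15954.
Sum = -0.66975, so H' = 0.670.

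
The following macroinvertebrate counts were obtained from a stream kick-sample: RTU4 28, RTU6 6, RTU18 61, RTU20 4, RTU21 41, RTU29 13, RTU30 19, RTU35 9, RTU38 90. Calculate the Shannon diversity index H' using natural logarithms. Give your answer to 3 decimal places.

Total N = 28+6+61+4+41+13+19+9+90 = 271, so the proportions are 0.10332, 0.02214, 0.22509, 0.01476, 0.15129, 0.04797, 0.07011, 0.03321, 0.3321 (working shown to 5 dp, full precision carried).
Each pᵢ ln pᵢ term: 0.10332×(-2.26991)=-0.23453, 0.02214×(-3.81036)=-0.08436, 0.22509×(-1.49124)=-0.33567, 0.01476×(-4.21582)=-0.06223, 0.15129×(-1.88855)=-0.28572, 0.04797×(-3.03717)=-0.14569, 0.07011×(-2.65768)=-0.18633, 0.03321×(-3.40489)=-0.11308, 0.3321×(-1.10231)=-0.36608.
Sum = -1.81369, so H' = 1.814.

1.814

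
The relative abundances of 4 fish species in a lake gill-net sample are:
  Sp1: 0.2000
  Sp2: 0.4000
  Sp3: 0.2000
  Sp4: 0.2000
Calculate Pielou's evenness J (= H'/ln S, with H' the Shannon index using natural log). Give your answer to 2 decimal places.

H' = −Σ pᵢ ln pᵢ = −((-0.3219) + (-0.3665) + (-0.3219) + (-0.3219)) = 1.3322 (working shown to 4 dp, full precision carried).
With S = 4 species, ln S = 1.3863, so J = 1.3322/1.3863 = 0.9610, i.e. 0.96 to 2 decimal places.

0.96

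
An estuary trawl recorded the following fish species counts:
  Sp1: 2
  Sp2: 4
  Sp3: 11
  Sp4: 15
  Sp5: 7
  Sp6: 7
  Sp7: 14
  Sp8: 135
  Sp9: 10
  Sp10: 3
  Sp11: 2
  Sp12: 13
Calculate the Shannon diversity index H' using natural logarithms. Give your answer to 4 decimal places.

1.5445

Total N = 2+4+11+15+7+7+14+135+10+3+2+13 = 223, so the proportions are 0.008969, 0.017937, 0.049327, 0.067265, 0.03139, 0.03139, 0.06278, 0.605381, 0.044843, 0.013453, 0.008969, 0.058296 (working shown to 6 dp, full precision carried).
Each pᵢ ln pᵢ term: 0.008969×(-4.714025)=-0.042278, 0.017937×(-4.020877)=-0.072123, 0.049327×(-3.009276)=-0.148440, 0.067265×(-2.699122)=-0.181555, 0.03139×(-3.461262)=-0.108649, 0.03139×(-3.461262)=-0.108649, 0.06278×(-2.768114)=-0.173783, 0.605381×(-0.501897)=-0.303839, 0.044843×(-3.104587)=-0.139219, 0.013453×(-4.308559)=-0.057963, 0.008969×(-4.714025)=-0.042278, 0.058296×(-2.842222)=-0.165690.
Sum = -1.544468, so H' = 1.5445.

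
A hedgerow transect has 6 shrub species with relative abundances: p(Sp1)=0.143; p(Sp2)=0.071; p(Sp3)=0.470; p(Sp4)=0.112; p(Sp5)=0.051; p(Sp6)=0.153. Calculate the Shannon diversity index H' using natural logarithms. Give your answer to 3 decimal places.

Each pᵢ ln pᵢ term (working shown to 5 dp, full precision carried): 0.143×(-1.94491)=-0.27812, 0.071×(-2.64508)=-0.18780, 0.47×(-0.75502)=-0.35486, 0.112×(-2.18926)=-0.24520, 0.051×(-2.97593)=-0.15177, 0.153×(-1.87732)=-0.28723.
Sum = -1.50498, so H' = 1.505.

1.505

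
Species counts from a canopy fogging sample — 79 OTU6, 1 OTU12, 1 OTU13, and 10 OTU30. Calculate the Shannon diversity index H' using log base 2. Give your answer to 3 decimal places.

Total N = 79+1+1+10 = 91, so the proportions are 0.86813, 0.01099, 0.01099, 0.10989 (working shown to 5 dp, full precision carried).
Each pᵢ log₂ pᵢ term: 0.86813×(-0.20401)=-0.17711, 0.01099×(-6.50779)=-0.07151, 0.01099×(-6.50779)=-0.07151, 0.10989×(-3.18587)=-0.35010.
Sum = -0.67023, so H' = 0.670.

0.670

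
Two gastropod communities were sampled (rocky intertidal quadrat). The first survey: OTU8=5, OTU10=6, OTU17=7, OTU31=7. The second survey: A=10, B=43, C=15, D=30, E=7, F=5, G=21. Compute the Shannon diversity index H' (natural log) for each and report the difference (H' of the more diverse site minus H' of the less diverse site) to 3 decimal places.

The first survey: N=25, proportions 0.2, 0.24, 0.28, 0.28, giving H' = 1.37726 (working shown to 5 dp, full precision carried).
The second survey: N=131, proportions 0.07634, 0.32824, 0.1145, 0.22901, 0.05344, 0.03817, 0.16031, giving H' = 1.72239.
Difference = |1.37726 − 1.72239| = 0.34513, i.e. 0.345 to 3 decimal places.

0.345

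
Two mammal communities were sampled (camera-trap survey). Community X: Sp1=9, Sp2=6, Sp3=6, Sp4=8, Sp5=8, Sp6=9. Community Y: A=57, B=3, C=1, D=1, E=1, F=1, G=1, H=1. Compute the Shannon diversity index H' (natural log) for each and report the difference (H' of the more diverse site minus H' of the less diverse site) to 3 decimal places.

1.130

Community X: N=46, proportions 0.19565, 0.13043, 0.13043, 0.17391, 0.17391, 0.19565, giving H' = 1.77816 (working shown to 5 dp, full precision carried).
Community Y: N=66, proportions 0.86364, 0.04545, 0.01515, 0.01515, 0.01515, 0.01515, 0.01515, 0.01515, giving H' = 0.64799.
Difference = |1.77816 − 0.64799| = 1.13017, i.e. 1.130 to 3 decimal places.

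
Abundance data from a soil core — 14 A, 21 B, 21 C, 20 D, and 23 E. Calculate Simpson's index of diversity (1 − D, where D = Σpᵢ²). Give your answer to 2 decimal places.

0.80

Total N = 14+21+21+20+23 = 99, so the proportions are 0.1414, 0.2121, 0.2121, 0.202, 0.2323 (working shown to 4 dp, full precision carried).
D = 0.1414² + 0.2121² + 0.2121² + 0.202² + 0.2323² = 0.0200 + 0.0450 + 0.0450 + 0.0408 + 0.0540 = 0.2048.
So 1 − D = 0.7952, i.e. 0.80 to 2 decimal places.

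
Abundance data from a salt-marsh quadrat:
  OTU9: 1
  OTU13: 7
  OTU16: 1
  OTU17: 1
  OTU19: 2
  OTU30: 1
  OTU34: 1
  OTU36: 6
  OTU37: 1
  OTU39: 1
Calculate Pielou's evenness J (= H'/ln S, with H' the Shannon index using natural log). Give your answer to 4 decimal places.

Total N = 1+7+1+1+2+1+1+6+1+1 = 22, so the proportions are 0.045455, 0.318182, 0.045455, 0.045455, 0.090909, 0.045455, 0.045455, 0.272727, 0.045455, 0.045455 (working shown to 6 dp, full precision carried).
H' = −Σ pᵢ ln pᵢ = −((-0.140502) + (-0.364360) + (-0.140502) + (-0.140502) + (-0.217990) + (-0.140502) + (-0.140502) + (-0.354350) + (-0.140502) + (-0.140502)) = 1.920214.
With S = 10 species, ln S = 2.302585, so J = 1.920214/2.302585 = 0.833938, i.e. 0.8339 to 4 decimal places.

0.8339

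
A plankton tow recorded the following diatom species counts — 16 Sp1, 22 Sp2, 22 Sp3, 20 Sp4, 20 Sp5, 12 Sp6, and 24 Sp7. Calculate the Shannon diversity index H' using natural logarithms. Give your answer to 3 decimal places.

Total N = 16+22+22+20+20+12+24 = 136, so the proportions are 0.11765, 0.16176, 0.16176, 0.14706, 0.14706, 0.08824, 0.17647 (working shown to 5 dp, full precision carried).
Each pᵢ ln pᵢ term: 0.11765×(-2.14007)=-0.25177, 0.16176×(-1.82161)=-0.29467, 0.16176×(-1.82161)=-0.29467, 0.14706×(-1.91692)=-0.28190, 0.14706×(-1.91692)=-0.28190, 0.08824×(-2.42775)=-0.21421, 0.17647×(-1.73460)=-0.30611.
Sum = -1.92524, so H' = 1.925.

1.925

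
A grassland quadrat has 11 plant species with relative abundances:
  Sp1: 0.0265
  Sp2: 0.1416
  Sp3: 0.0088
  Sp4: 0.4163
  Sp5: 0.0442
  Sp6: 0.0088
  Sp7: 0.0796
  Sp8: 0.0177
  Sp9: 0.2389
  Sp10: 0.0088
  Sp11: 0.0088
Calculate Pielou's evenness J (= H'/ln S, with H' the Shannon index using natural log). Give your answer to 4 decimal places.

H' = −Σ pᵢ ln pᵢ = −((-0.096211) + (-0.276792) + (-0.041650) + (-0.364824) + (-0.137861) + (-0.041650) + (-0.201447) + (-0.071405) + (-0.342036) + (-0.041650) + (-0.041650)) = 1.657178 (working shown to 6 dp, full precision carried).
With S = 11 species, ln S = 2.397895, so J = 1.657178/2.397895 = 0.691097, i.e. 0.6911 to 4 decimal places.

0.6911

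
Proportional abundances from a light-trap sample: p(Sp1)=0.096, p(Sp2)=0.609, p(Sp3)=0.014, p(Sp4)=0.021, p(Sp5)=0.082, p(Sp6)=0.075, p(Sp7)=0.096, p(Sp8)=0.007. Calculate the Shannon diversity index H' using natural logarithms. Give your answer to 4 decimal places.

1.3269

Each pᵢ ln pᵢ term (working shown to 6 dp, full precision carried): 0.096×(-2.343407)=-0.224967, 0.609×(-0.495937)=-0.302026, 0.014×(-4.268698)=-0.059762, 0.021×(-3.863233)=-0.081128, 0.082×(-2.501036)=-0.205085, 0.075×(-2.590267)=-0.194270, 0.096×(-2.343407)=-0.224967, 0.007×(-4.961845)=-0.034733.
Sum = -1.326937, so H' = 1.3269.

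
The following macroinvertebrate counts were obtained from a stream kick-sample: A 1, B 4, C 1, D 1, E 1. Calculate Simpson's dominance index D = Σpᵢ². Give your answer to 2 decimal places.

0.31

Total N = 1+4+1+1+1 = 8, so the proportions are 0.125, 0.5, 0.125, 0.125, 0.125 (working shown to 4 dp, full precision carried).
D = 0.125² + 0.5² + 0.125² + 0.125² + 0.125² = 0.0156 + 0.2500 + 0.0156 + 0.0156 + 0.0156 = 0.3125.
To 2 decimal places, D = 0.31.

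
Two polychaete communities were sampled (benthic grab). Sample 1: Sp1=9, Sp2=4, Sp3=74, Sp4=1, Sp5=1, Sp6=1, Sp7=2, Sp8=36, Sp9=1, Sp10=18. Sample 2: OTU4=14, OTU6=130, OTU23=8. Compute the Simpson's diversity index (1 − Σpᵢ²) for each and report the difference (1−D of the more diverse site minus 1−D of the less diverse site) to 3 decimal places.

Sample 1: N=147, proportions 0.06122, 0.02721, 0.5034, 0.0068, 0.0068, 0.0068, 0.01361, 0.2449, 0.0068, 0.12245, giving 1−D = 0.66676 (working shown to 5 dp, full precision carried).
Sample 2: N=152, proportions 0.09211, 0.85526, 0.05263, giving 1−D = 0.25727.
Difference = |0.66676 − 0.25727| = 0.40949, i.e. 0.409 to 3 decimal places.

0.409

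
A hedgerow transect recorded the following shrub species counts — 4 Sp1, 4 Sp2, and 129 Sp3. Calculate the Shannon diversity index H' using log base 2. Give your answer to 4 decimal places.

0.3794

Total N = 4+4+129 = 137, so the proportions are 0.029197, 0.029197, 0.941606 (working shown to 6 dp, full precision carried).
Each pᵢ log₂ pᵢ term: 0.029197×(-5.098032)=-0.148848, 0.029197×(-5.098032)=-0.148848, 0.941606×(-0.086805)=-0.081736.
Sum = -0.379431, so H' = 0.3794.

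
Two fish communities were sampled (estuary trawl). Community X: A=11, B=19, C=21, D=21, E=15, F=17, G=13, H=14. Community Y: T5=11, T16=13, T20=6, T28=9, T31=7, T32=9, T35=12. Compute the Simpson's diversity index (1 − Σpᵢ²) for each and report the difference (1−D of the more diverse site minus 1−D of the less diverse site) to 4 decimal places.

0.0210

Community X: N=131, proportions 0.083969, 0.145038, 0.160305, 0.160305, 0.114504, 0.129771, 0.099237, 0.10687, giving 1−D = 0.869297 (working shown to 6 dp, full precision carried).
Community Y: N=67, proportions 0.164179, 0.19403, 0.089552, 0.134328, 0.104478, 0.134328, 0.179104, giving 1−D = 0.848296.
Difference = |0.869297 − 0.848296| = 0.021001, i.e. 0.0210 to 4 decimal places.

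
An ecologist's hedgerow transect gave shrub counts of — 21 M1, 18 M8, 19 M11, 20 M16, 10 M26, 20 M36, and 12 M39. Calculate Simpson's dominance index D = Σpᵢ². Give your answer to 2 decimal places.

Total N = 21+18+19+20+10+20+12 = 120, so the proportions are 0.175, 0.15, 0.1583, 0.1667, 0.0833, 0.1667, 0.1 (working shown to 4 dp, full precision carried).
D = 0.175² + 0.15² + 0.1583² + 0.1667² + 0.0833² + 0.1667² + 0.1² = 0.0306 + 0.0225 + 0.0251 + 0.0278 + 0.0069 + 0.0278 + 0.0100 = 0.1507.
To 2 decimal places, D = 0.15.

0.15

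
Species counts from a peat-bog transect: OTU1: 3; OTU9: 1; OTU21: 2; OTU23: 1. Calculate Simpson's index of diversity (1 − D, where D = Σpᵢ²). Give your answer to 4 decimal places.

0.6939

Total N = 3+1+2+1 = 7, so the proportions are 0.428571, 0.142857, 0.285714, 0.142857 (working shown to 6 dp, full precision carried).
D = 0.428571² + 0.142857² + 0.285714² + 0.142857² = 0.183673 + 0.020408 + 0.081633 + 0.020408 = 0.306122.
So 1 − D = 0.693878, i.e. 0.6939 to 4 decimal places.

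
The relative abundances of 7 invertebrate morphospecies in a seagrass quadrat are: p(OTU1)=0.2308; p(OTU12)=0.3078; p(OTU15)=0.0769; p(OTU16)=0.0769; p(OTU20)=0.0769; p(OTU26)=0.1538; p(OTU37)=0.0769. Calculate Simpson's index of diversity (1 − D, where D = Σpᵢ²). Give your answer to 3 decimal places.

0.805

D = 0.2308² + 0.3078² + 0.0769² + 0.0769² + 0.0769² + 0.1538² + 0.0769² = 0.05327 + 0.09474 + 0.00591 + 0.00591 + 0.00591 + 0.02365 + 0.00591 = 0.19532 (working shown to 5 dp, full precision carried).
So 1 − D = 0.80468, i.e. 0.805 to 3 decimal places.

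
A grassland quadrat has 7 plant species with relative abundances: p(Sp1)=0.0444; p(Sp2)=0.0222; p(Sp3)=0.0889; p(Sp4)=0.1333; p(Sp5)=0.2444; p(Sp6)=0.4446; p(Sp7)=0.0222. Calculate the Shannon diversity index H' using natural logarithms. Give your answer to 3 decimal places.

Each pᵢ ln pᵢ term (working shown to 5 dp, full precision carried): 0.0444×(-3.11452)=-0.13828, 0.0222×(-3.80766)=-0.08453, 0.0889×(-2.42024)=-0.21516, 0.1333×(-2.01515)=-0.26862, 0.2444×(-1.40895)=-0.34435, 0.4446×(-0.81058)=-0.36038, 0.0222×(-3.80766)=-0.08453.
Sum = -1.49586, so H' = 1.496.

1.496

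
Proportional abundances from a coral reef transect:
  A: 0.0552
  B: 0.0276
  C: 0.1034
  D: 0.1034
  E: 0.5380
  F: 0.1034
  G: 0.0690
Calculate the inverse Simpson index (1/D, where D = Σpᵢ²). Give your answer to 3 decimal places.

3.029

D = 0.0552² + 0.0276² + 0.1034² + 0.1034² + 0.538² + 0.1034² + 0.069² = 0.003047 + 0.000762 + 0.010692 + 0.010692 + 0.289444 + 0.010692 + 0.004761 = 0.330088 (working shown to 6 dp, full precision carried).
So 1/D = 3.02949, i.e. 3.029 to 3 decimal places.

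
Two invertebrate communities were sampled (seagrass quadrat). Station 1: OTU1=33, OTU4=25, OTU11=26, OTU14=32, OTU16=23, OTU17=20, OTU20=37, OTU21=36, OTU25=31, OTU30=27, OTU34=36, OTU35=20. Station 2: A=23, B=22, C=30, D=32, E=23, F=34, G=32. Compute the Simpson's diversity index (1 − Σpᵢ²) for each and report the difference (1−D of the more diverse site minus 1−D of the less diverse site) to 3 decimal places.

0.060

Station 1: N=346, proportions 0.09538, 0.07225, 0.07514, 0.09249, 0.06647, 0.0578, 0.10694, 0.10405, 0.0896, 0.07803, 0.10405, 0.0578, giving 1−D = 0.91318 (working shown to 5 dp, full precision carried).
Station 2: N=196, proportions 0.11735, 0.11224, 0.15306, 0.16327, 0.11735, 0.17347, 0.16327, giving 1−D = 0.85303.
Difference = |0.91318 − 0.85303| = 0.06015, i.e. 0.060 to 3 decimal places.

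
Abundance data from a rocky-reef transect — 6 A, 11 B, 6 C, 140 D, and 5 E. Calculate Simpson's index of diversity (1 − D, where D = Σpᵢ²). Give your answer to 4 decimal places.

0.2978

Total N = 6+11+6+140+5 = 168, so the proportions are 0.035714, 0.065476, 0.035714, 0.833333, 0.029762 (working shown to 6 dp, full precision carried).
D = 0.035714² + 0.065476² + 0.035714² + 0.833333² + 0.029762² = 0.001276 + 0.004287 + 0.001276 + 0.694444 + 0.000886 = 0.702168.
So 1 − D = 0.297832, i.e. 0.2978 to 4 decimal places.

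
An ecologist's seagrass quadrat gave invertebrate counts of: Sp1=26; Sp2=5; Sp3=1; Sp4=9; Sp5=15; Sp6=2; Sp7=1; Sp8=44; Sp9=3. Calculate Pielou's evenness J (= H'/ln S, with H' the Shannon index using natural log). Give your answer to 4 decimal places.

0.7298

Total N = 26+5+1+9+15+2+1+44+3 = 106, so the proportions are 0.245283, 0.04717, 0.009434, 0.084906, 0.141509, 0.018868, 0.009434, 0.415094, 0.028302 (working shown to 6 dp, full precision carried).
H' = −Σ pᵢ ln pᵢ = −((-0.344707) + (-0.144057) + (-0.043995) + (-0.209396) + (-0.276706) + (-0.074911) + (-0.043995) + (-0.364971) + (-0.100891)) = 1.603628.
With S = 9 species, ln S = 2.197225, so J = 1.603628/2.197225 = 0.729843, i.e. 0.7298 to 4 decimal places.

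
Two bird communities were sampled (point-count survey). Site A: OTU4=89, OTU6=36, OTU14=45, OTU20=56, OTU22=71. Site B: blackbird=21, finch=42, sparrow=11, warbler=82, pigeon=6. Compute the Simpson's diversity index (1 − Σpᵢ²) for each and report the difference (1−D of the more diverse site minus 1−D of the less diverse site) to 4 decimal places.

0.1261

Site A: N=297, proportions 0.2996633, 0.1212121, 0.1515152, 0.1885522, 0.2390572, giving 1−D = 0.7798524 (working shown to 7 dp, full precision carried).
Site B: N=162, proportions 0.1296296, 0.2592593, 0.0679012, 0.5061728, 0.037037, giving 1−D = 0.6537875.
Difference = |0.7798524 − 0.6537875| = 0.1260649, i.e. 0.1261 to 4 decimal places.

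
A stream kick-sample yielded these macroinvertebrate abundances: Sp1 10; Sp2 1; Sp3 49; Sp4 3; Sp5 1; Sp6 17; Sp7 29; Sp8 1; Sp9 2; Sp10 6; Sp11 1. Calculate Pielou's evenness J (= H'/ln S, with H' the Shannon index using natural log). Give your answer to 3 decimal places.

0.693

Total N = 10+1+49+3+1+17+29+1+2+6+1 = 120, so the proportions are 0.08333, 0.00833, 0.40833, 0.025, 0.00833, 0.14167, 0.24167, 0.00833, 0.01667, 0.05, 0.00833 (working shown to 5 dp, full precision carried).
H' = −Σ pᵢ ln pᵢ = −((-0.20708) + (-0.03990) + (-0.36573) + (-0.09222) + (-0.03990) + (-0.27686) + (-0.34321) + (-0.03990) + (-0.06824) + (-0.14979) + (-0.03990)) = 1.66271.
With S = 11 species, ln S = 2.39790, so J = 1.66271/2.39790 = 0.69340, i.e. 0.693 to 3 decimal places.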